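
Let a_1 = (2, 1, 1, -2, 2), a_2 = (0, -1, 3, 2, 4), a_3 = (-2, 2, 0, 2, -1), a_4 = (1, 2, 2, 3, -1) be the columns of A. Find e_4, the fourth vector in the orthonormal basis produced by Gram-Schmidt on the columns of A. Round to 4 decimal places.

e_1 = a_1/‖a_1‖ = (2, 1, 1, -2, 2)/3.7417 = (0.5345, 0.2673, 0.2673, -0.5345, 0.5345).
r_{12} = e_1·a_2 = 1.6036.
u_2 = a_2 − 1.6036·e_1 = (-0.8571, -1.4286, 2.5714, 2.8571, 3.1429).
‖u_2‖ = 5.2372, so e_2 = (-0.1637, -0.2728, 0.4910, 0.5455, 0.6001).
r_{13} = e_1·a_3 = -2.1381; r_{23} = e_2·a_3 = 0.2728.
u_3 = a_3 + 2.1381·e_1 − 0.2728·e_2 = (-0.8125, 2.6458, 0.4375, 0.7083, -0.0208).
‖u_3‖ = 2.8904, so e_3 = (-0.2811, 0.9154, 0.1514, 0.2451, -0.0072).
r_{14} = e_1·a_4 = -0.5345; r_{24} = e_2·a_4 = 1.3093; r_{34} = e_3·a_4 = 2.5948.
u_4 = a_4 + 0.5345·e_1 − 1.3093·e_2 − 2.5948·e_3 = (2.2294, 0.1247, 1.1072, 1.3641, -1.4813).
‖u_4‖ = 3.2042, so e_4 = (0.6958, 0.0389, 0.3456, 0.4257, -0.4623).

e_4 = (0.6958, 0.0389, 0.3456, 0.4257, -0.4623)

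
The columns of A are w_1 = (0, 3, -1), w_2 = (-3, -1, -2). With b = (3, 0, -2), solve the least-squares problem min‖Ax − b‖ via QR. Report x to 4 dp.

x = (0.1655, -0.3453)

q_1 = w_1/‖w_1‖ = (0, 3, -1)/3.1623 = (0.0000, 0.9487, -0.3162).
r_{12} = q_1·w_2 = -0.3162.
u_2 = w_2 + 0.3162·q_1 = (-3.0000, -0.7000, -2.1000).
‖u_2‖ = 3.7283, so q_2 = (-0.8047, -0.1878, -0.5633).
Qᵀb = (0.6325, -1.2875).
Back-substitute: x_2 = -1.2875/3.7283 = -0.3453.
x_1 = (0.6325 + 0.3162·(-0.3453))/3.1623 = 0.1655.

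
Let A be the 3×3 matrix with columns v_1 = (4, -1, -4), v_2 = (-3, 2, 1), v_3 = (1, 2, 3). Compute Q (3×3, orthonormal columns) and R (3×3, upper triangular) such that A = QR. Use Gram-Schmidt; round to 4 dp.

Q = [[0.6963, -0.4001, 0.5959], [-0.1741, 0.7113, 0.6810], [-0.6963, -0.5779, 0.4256]], R = [[5.7446, -3.1334, -1.7408], [0.0000, 2.0449, -0.7113], [0.0000, 0.0000, 3.2348]]

v_1 = (4, -1, -4); ‖v_1‖ = 5.7446, so e_1 = (0.6963, -0.1741, -0.6963).
e_1·v_2 = 0.6963·(-3) + (-0.1741)·2 + (-0.6963)·1 = -3.1334.
u_2 = v_2 + 3.1334·e_1 = (-0.8182, 1.4545, -1.1818).
‖u_2‖ = 2.0449, so e_2 = (-0.4001, 0.7113, -0.5779).
e_1·v_3 = 0.6963·1 + (-0.1741)·2 + (-0.6963)·3 = -1.7408; e_2·v_3 = (-0.4001)·1 + 0.7113·2 + (-0.5779)·3 = -0.7113.
u_3 = v_3 + 1.7408·e_1 + 0.7113·e_2 = (1.9275, 2.2029, 1.3768).
‖u_3‖ = 3.2348, so e_3 = (0.5959, 0.6810, 0.4256).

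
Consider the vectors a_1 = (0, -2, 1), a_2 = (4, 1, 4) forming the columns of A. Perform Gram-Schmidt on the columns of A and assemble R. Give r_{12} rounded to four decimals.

a_1 = (0, -2, 1); ‖a_1‖ = 2.2361, so e_1 = (0.0000, -0.8944, 0.4472).
r_{12} = e_1·a_2 = 0.8944.

r_{12} = 0.8944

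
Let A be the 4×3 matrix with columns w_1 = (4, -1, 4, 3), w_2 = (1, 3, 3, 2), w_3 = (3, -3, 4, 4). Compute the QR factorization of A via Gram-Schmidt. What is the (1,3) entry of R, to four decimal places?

e_1 = w_1/‖w_1‖ = (4, -1, 4, 3)/6.4807 = (0.6172, -0.1543, 0.6172, 0.4629).
r_{13} = e_1·w_3 = 6.6350.

r_{13} = 6.6350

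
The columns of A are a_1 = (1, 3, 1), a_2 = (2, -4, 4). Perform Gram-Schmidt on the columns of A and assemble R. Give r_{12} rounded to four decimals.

e_1 = a_1/‖a_1‖ = (1, 3, 1)/3.3166 = (0.3015, 0.9045, 0.3015).
r_{12} = e_1·a_2 = -1.8091.

r_{12} = -1.8091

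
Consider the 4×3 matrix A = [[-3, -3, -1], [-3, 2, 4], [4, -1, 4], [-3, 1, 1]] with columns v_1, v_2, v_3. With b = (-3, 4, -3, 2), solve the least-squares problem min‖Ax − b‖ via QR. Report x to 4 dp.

x = (-0.3583, 1.3807, -0.0180)

v_1 = (-3, -3, 4, -3); ‖v_1‖ = 6.5574, so q_1 = (-0.4575, -0.4575, 0.6100, -0.4575).
q_1·v_2 = (-0.4575)·(-3) + (-0.4575)·2 + 0.6100·(-1) + (-0.4575)·1 = -0.6100.
u_2 = v_2 + 0.6100·q_1 = (-3.2791, 1.7209, -0.6279, 0.7209).
‖u_2‖ = 3.8246, so q_2 = (-0.8574, 0.4500, -0.1642, 0.1885).
q_1·v_3 = (-0.4575)·(-1) + (-0.4575)·4 + 0.6100·4 + (-0.4575)·1 = 0.6100; q_2·v_3 = (-0.8574)·(-1) + 0.4500·4 + (-0.1642)·4 + 0.1885·1 = 2.1890.
u_3 = v_3 − 0.6100·q_1 − 2.1890·q_2 = (1.1558, 3.2941, 3.9873, 0.8665).
‖u_3‖ = 5.3699, so q_3 = (0.2152, 0.6134, 0.7425, 0.1614).
Qᵀb = (-3.2025, 5.2414, -0.0968).
Back-substitute: x_3 = -0.0968/5.3699 = -0.0180.
x_2 = (5.2414 − 2.1890·(-0.0180))/3.8246 = 1.3807.
x_1 = (-3.2025 + 0.6100·1.3807 − 0.6100·(-0.0180))/6.5574 = -0.3583.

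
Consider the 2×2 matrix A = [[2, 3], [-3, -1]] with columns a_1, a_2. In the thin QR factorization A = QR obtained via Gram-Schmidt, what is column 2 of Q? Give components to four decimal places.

q_2 = (0.8321, 0.5547)

a_1 = (2, -3); ‖a_1‖ = 3.6056, so q_1 = (0.5547, -0.8321).
q_1·a_2 = 0.5547·3 + (-0.8321)·(-1) = 2.4962.
u_2 = a_2 − 2.4962·q_1 = (1.6154, 1.0769).
‖u_2‖ = 1.9415, so q_2 = (0.8321, 0.5547).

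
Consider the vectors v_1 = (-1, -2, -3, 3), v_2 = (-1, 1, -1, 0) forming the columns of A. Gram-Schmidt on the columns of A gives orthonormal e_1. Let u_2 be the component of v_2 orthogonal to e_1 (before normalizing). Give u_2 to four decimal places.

v_1 = (-1, -2, -3, 3); ‖v_1‖ = 4.7958, so e_1 = (-0.2085, -0.4170, -0.6255, 0.6255).
e_1·v_2 = (-0.2085)·(-1) + (-0.4170)·1 + (-0.6255)·(-1) + 0.6255·0 = 0.4170.
u_2 = v_2 − 0.4170·e_1 = (-0.9130, 1.1739, -0.7391, -0.2609).

u_2 = (-0.9130, 1.1739, -0.7391, -0.2609)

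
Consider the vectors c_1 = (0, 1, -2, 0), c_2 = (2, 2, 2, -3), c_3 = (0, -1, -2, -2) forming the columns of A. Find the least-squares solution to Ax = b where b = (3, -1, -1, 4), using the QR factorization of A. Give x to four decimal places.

e_1 = c_1/‖c_1‖ = (0, 1, -2, 0)/2.2361 = (0.0000, 0.4472, -0.8944, 0.0000).
r_{12} = e_1·c_2 = -0.8944.
u_2 = c_2 + 0.8944·e_1 = (2.0000, 2.4000, 1.2000, -3.0000).
‖u_2‖ = 4.4944, so e_2 = (0.4450, 0.5340, 0.2670, -0.6675).
r_{13} = e_1·c_3 = 1.3416; r_{23} = e_2·c_3 = 0.2670.
u_3 = c_3 − 1.3416·e_1 − 0.2670·e_2 = (-0.1188, -1.7426, -0.8713, -1.8218).
‖u_3‖ = 2.6700, so e_3 = (-0.0445, -0.6527, -0.3263, -0.6823).
Qᵀb = (0.4472, -2.1360, -1.8838).
Back-substitute: x_3 = -1.8838/2.6700 = -0.7056.
x_2 = (-2.1360 − 0.2670·(-0.7056))/4.4944 = -0.4333.
x_1 = (0.4472 + 0.8944·(-0.4333) − 1.3416·(-0.7056))/2.2361 = 0.4500.

x = (0.4500, -0.4333, -0.7056)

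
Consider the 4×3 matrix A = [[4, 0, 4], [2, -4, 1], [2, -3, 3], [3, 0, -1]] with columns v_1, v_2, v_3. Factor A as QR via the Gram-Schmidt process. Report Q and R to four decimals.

Q = [[0.6963, 0.3887, 0.5092], [0.3482, -0.7219, -0.2657], [0.3482, -0.4928, 0.3543], [0.5222, 0.2915, -0.7380]], R = [[5.7446, -2.4371, 3.6556], [0.0000, 4.3658, -0.9370], [0.0000, 0.0000, 3.5719]]

v_1 = (4, 2, 2, 3); ‖v_1‖ = 5.7446, so q_1 = (0.6963, 0.3482, 0.3482, 0.5222).
q_1·v_2 = 0.6963·0 + 0.3482·(-4) + 0.3482·(-3) + 0.5222·0 = -2.4371.
u_2 = v_2 + 2.4371·q_1 = (1.6970, -3.1515, -2.1515, 1.2727).
‖u_2‖ = 4.3658, so q_2 = (0.3887, -0.7219, -0.4928, 0.2915).
q_1·v_3 = 0.6963·4 + 0.3482·1 + 0.3482·3 + 0.5222·(-1) = 3.6556; q_2·v_3 = 0.3887·4 + (-0.7219)·1 + (-0.4928)·3 + 0.2915·(-1) = -0.9370.
u_3 = v_3 − 3.6556·q_1 + 0.9370·q_2 = (1.8188, -0.9491, 1.2655, -2.6359).
‖u_3‖ = 3.5719, so q_3 = (0.5092, -0.2657, 0.3543, -0.7380).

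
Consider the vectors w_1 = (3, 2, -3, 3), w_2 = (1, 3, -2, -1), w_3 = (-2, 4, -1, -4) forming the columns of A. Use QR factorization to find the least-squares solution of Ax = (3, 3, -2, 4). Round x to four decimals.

x = (1.5811, -1.0270, 0.5270)

w_1 = (3, 2, -3, 3); ‖w_1‖ = 5.5678, so e_1 = (0.5388, 0.3592, -0.5388, 0.5388).
e_1·w_2 = 0.5388·1 + 0.3592·3 + (-0.5388)·(-2) + 0.5388·(-1) = 2.1553.
u_2 = w_2 − 2.1553·e_1 = (-0.1613, 2.2258, -0.8387, -2.1613).
‖u_2‖ = 3.2179, so e_2 = (-0.0501, 0.6917, -0.2606, -0.6716).
e_1·w_3 = 0.5388·(-2) + 0.3592·4 + (-0.5388)·(-1) + 0.5388·(-4) = -1.2572; e_2·w_3 = (-0.0501)·(-2) + 0.6917·4 + (-0.2606)·(-1) + (-0.6716)·(-4) = 5.8143.
u_3 = w_3 + 1.2572·e_1 − 5.8143·e_2 = (-1.0312, 0.4299, -0.1620, 0.5826).
‖u_3‖ = 1.2703, so e_3 = (-0.8117, 0.3384, -0.1275, 0.4586).
Qᵀb = (5.9270, -0.2406, 0.6695).
Back-substitute: x_3 = 0.6695/1.2703 = 0.5270.
x_2 = (-0.2406 − 5.8143·0.5270)/3.2179 = -1.0270.
x_1 = (5.9270 − 2.1553·(-1.0270) + 1.2572·0.5270)/5.5678 = 1.5811.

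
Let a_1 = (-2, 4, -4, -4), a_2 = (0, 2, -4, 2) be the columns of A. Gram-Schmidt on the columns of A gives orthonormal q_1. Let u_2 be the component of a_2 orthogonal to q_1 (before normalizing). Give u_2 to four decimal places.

u_2 = (0.6154, 0.7692, -2.7692, 3.2308)

a_1 = (-2, 4, -4, -4); ‖a_1‖ = 7.2111, so q_1 = (-0.2774, 0.5547, -0.5547, -0.5547).
q_1·a_2 = (-0.2774)·0 + 0.5547·2 + (-0.5547)·(-4) + (-0.5547)·2 = 2.2188.
u_2 = a_2 − 2.2188·q_1 = (0.6154, 0.7692, -2.7692, 3.2308).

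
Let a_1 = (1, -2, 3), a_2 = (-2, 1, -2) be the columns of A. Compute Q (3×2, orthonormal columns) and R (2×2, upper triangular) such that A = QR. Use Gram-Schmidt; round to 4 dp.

Q = [[0.2673, -0.9435], [-0.5345, -0.3145], [0.8018, 0.1048]], R = [[3.7417, -2.6726], [0.0000, 1.3628]]

e_1 = a_1/‖a_1‖ = (1, -2, 3)/3.7417 = (0.2673, -0.5345, 0.8018).
r_{12} = e_1·a_2 = -2.6726.
u_2 = a_2 + 2.6726·e_1 = (-1.2857, -0.4286, 0.1429).
‖u_2‖ = 1.3628, so e_2 = (-0.9435, -0.3145, 0.1048).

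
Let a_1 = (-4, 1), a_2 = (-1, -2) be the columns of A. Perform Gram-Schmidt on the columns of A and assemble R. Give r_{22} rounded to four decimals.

q_1 = a_1/‖a_1‖ = (-4, 1)/4.1231 = (-0.9701, 0.2425).
r_{12} = q_1·a_2 = 0.4851.
u_2 = a_2 − 0.4851·q_1 = (-0.5294, -2.1176).
r_{22} = ‖u_2‖ = 2.1828.

r_{22} = 2.1828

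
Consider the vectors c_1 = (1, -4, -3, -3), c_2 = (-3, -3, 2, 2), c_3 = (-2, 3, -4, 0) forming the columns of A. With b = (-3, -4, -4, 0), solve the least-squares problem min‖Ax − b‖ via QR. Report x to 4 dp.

c_1 = (1, -4, -3, -3); ‖c_1‖ = 5.9161, so e_1 = (0.1690, -0.6761, -0.5071, -0.5071).
e_1·c_2 = 0.1690·(-3) + (-0.6761)·(-3) + (-0.5071)·2 + (-0.5071)·2 = -0.5071.
u_2 = c_2 + 0.5071·e_1 = (-2.9143, -3.3429, 1.7429, 1.7429).
‖u_2‖ = 5.0737, so e_2 = (-0.5744, -0.6589, 0.3435, 0.3435).
e_1·c_3 = 0.1690·(-2) + (-0.6761)·3 + (-0.5071)·(-4) + (-0.5071)·0 = -0.3381; e_2·c_3 = (-0.5744)·(-2) + (-0.6589)·3 + 0.3435·(-4) + 0.3435·0 = -2.2018.
u_3 = c_3 + 0.3381·e_1 + 2.2018·e_2 = (-3.2075, 1.3208, -3.4151, 0.5849).
‖u_3‖ = 4.9028, so e_3 = (-0.6542, 0.2694, -0.6966, 0.1193).
Qᵀb = (4.2258, 2.9846, 3.6713).
Back-substitute: x_3 = 3.6713/4.9028 = 0.7488.
x_2 = (2.9846 + 2.2018·0.7488)/5.0737 = 0.9132.
x_1 = (4.2258 + 0.5071·0.9132 + 0.3381·0.7488)/5.9161 = 0.8353.

x = (0.8353, 0.9132, 0.7488)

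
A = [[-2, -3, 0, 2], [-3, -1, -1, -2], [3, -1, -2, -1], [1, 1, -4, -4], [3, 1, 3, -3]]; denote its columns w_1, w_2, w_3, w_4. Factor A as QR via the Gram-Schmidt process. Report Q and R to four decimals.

w_1 = (-2, -3, 3, 1, 3); ‖w_1‖ = 5.6569, so q_1 = (-0.3536, -0.5303, 0.5303, 0.1768, 0.5303).
q_1·w_2 = (-0.3536)·(-3) + (-0.5303)·(-1) + 0.5303·(-1) + 0.1768·1 + 0.5303·1 = 1.7678.
u_2 = w_2 − 1.7678·q_1 = (-2.3750, -0.0625, -1.9375, 0.6875, 0.0625).
‖u_2‖ = 3.1425, so q_2 = (-0.7558, -0.0199, -0.6166, 0.2188, 0.0199).
q_1·w_3 = (-0.3536)·0 + (-0.5303)·(-1) + 0.5303·(-2) + 0.1768·(-4) + 0.5303·3 = 0.3536; q_2·w_3 = (-0.7558)·0 + (-0.0199)·(-1) + (-0.6166)·(-2) + 0.2188·(-4) + 0.0199·3 = 0.4376.
u_3 = w_3 − 0.3536·q_1 − 0.4376·q_2 = (0.4557, -0.8038, -1.9177, -4.1582, 2.8038).
‖u_3‖ = 5.4483, so q_3 = (0.0836, -0.1475, -0.3520, -0.7632, 0.5146).
q_1·w_4 = (-0.3536)·2 + (-0.5303)·(-2) + 0.5303·(-1) + 0.1768·(-4) + 0.5303·(-3) = -2.4749; q_2·w_4 = (-0.7558)·2 + (-0.0199)·(-2) + (-0.6166)·(-1) + 0.2188·(-4) + 0.0199·(-3) = -1.7900; q_3·w_4 = 0.0836·2 + (-0.1475)·(-2) + (-0.3520)·(-1) + (-0.7632)·(-4) + 0.5146·(-3) = 2.3234.
u_4 = w_4 + 2.4749·q_1 + 1.7900·q_2 − 2.3234·q_3 = (-0.4222, -3.0053, 0.0267, -1.3977, -2.8475).
‖u_4‖ = 4.3901, so q_4 = (-0.0962, -0.6846, 0.0061, -0.3184, -0.6486).

Q = [[-0.3536, -0.7558, 0.0836, -0.0962], [-0.5303, -0.0199, -0.1475, -0.6846], [0.5303, -0.6166, -0.3520, 0.0061], [0.1768, 0.2188, -0.7632, -0.3184], [0.5303, 0.0199, 0.5146, -0.6486]], R = [[5.6569, 1.7678, 0.3536, -2.4749], [0.0000, 3.1425, 0.4376, -1.7900], [0.0000, 0.0000, 5.4483, 2.3234], [0.0000, 0.0000, 0.0000, 4.3901]]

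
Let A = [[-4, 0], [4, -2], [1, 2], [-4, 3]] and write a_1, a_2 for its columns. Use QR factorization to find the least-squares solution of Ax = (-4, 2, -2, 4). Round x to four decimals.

x = (0.3418, 0.5972)

a_1 = (-4, 4, 1, -4); ‖a_1‖ = 7.0000, so q_1 = (-0.5714, 0.5714, 0.1429, -0.5714).
q_1·a_2 = (-0.5714)·0 + 0.5714·(-2) + 0.1429·2 + (-0.5714)·3 = -2.5714.
u_2 = a_2 + 2.5714·q_1 = (-1.4694, -0.5306, 2.3673, 1.5306).
‖u_2‖ = 3.2230, so q_2 = (-0.4559, -0.1646, 0.7345, 0.4749).
Qᵀb = (0.8571, 1.9249).
Back-substitute: x_2 = 1.9249/3.2230 = 0.5972.
x_1 = (0.8571 + 2.5714·0.5972)/7.0000 = 0.3418.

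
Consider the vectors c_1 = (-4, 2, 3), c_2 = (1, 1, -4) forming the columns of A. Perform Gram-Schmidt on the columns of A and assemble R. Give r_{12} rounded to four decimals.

c_1 = (-4, 2, 3); ‖c_1‖ = 5.3852, so e_1 = (-0.7428, 0.3714, 0.5571).
r_{12} = e_1·c_2 = -2.5997.

r_{12} = -2.5997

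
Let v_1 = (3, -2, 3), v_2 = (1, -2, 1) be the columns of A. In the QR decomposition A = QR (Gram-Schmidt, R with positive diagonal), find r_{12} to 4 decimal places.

q_1 = v_1/‖v_1‖ = (3, -2, 3)/4.6904 = (0.6396, -0.4264, 0.6396).
r_{12} = q_1·v_2 = 2.1320.

r_{12} = 2.1320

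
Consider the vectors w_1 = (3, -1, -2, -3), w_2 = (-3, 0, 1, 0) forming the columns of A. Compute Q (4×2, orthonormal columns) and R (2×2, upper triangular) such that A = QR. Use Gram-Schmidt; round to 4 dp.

Q = [[0.6255, -0.7190], [-0.2085, -0.2197], [-0.4170, 0.0200], [-0.6255, -0.6591]], R = [[4.7958, -2.2937], [0.0000, 2.1770]]

w_1 = (3, -1, -2, -3); ‖w_1‖ = 4.7958, so q_1 = (0.6255, -0.2085, -0.4170, -0.6255).
q_1·w_2 = 0.6255·(-3) + (-0.2085)·0 + (-0.4170)·1 + (-0.6255)·0 = -2.2937.
u_2 = w_2 + 2.2937·q_1 = (-1.5652, -0.4783, 0.0435, -1.4348).
‖u_2‖ = 2.1770, so q_2 = (-0.7190, -0.2197, 0.0200, -0.6591).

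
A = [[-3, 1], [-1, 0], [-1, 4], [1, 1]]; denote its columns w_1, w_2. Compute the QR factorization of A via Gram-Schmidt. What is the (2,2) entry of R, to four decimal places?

r_{22} = 3.8730

w_1 = (-3, -1, -1, 1); ‖w_1‖ = 3.4641, so q_1 = (-0.8660, -0.2887, -0.2887, 0.2887).
q_1·w_2 = (-0.8660)·1 + (-0.2887)·0 + (-0.2887)·4 + 0.2887·1 = -1.7321.
u_2 = w_2 + 1.7321·q_1 = (-0.5000, -0.5000, 3.5000, 1.5000).
r_{22} = ‖u_2‖ = 3.8730.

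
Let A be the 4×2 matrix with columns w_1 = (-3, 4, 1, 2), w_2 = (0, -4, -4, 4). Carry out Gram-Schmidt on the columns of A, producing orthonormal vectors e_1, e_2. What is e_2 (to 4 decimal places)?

e_1 = w_1/‖w_1‖ = (-3, 4, 1, 2)/5.4772 = (-0.5477, 0.7303, 0.1826, 0.3651).
r_{12} = e_1·w_2 = -2.1909.
u_2 = w_2 + 2.1909·e_1 = (-1.2000, -2.4000, -3.6000, 4.8000).
‖u_2‖ = 6.5727, so e_2 = (-0.1826, -0.3651, -0.5477, 0.7303).

e_2 = (-0.1826, -0.3651, -0.5477, 0.7303)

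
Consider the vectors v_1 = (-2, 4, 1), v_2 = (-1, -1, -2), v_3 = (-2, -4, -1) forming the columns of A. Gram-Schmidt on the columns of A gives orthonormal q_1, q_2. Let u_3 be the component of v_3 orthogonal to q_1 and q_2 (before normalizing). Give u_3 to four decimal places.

u_3 = (-1.7818, -1.2727, 1.5273)

v_1 = (-2, 4, 1); ‖v_1‖ = 4.5826, so q_1 = (-0.4364, 0.8729, 0.2182).
q_1·v_2 = (-0.4364)·(-1) + 0.8729·(-1) + 0.2182·(-2) = -0.8729.
u_2 = v_2 + 0.8729·q_1 = (-1.3810, -0.2381, -1.8095).
‖u_2‖ = 2.2887, so q_2 = (-0.6034, -0.1040, -0.7906).
q_1·v_3 = (-0.4364)·(-2) + 0.8729·(-4) + 0.2182·(-1) = -2.8368; q_2·v_3 = (-0.6034)·(-2) + (-0.1040)·(-4) + (-0.7906)·(-1) = 2.4135.
u_3 = v_3 + 2.8368·q_1 − 2.4135·q_2 = (-1.7818, -1.2727, 1.5273).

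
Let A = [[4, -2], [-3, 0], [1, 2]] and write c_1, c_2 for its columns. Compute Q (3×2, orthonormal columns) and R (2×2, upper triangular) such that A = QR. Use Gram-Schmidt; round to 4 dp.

c_1 = (4, -3, 1); ‖c_1‖ = 5.0990, so q_1 = (0.7845, -0.5883, 0.1961).
q_1·c_2 = 0.7845·(-2) + (-0.5883)·0 + 0.1961·2 = -1.1767.
u_2 = c_2 + 1.1767·q_1 = (-1.0769, -0.6923, 2.2308).
‖u_2‖ = 2.5720, so q_2 = (-0.4187, -0.2692, 0.8673).

Q = [[0.7845, -0.4187], [-0.5883, -0.2692], [0.1961, 0.8673]], R = [[5.0990, -1.1767], [0.0000, 2.5720]]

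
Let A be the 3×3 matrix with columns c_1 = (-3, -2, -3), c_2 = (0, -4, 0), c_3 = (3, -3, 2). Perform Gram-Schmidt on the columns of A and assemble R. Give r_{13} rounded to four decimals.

r_{13} = -1.9188

e_1 = c_1/‖c_1‖ = (-3, -2, -3)/4.6904 = (-0.6396, -0.4264, -0.6396).
r_{13} = e_1·c_3 = -1.9188.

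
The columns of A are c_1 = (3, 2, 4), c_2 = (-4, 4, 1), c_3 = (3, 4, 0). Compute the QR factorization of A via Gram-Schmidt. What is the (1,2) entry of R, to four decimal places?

c_1 = (3, 2, 4); ‖c_1‖ = 5.3852, so e_1 = (0.5571, 0.3714, 0.7428).
r_{12} = e_1·c_2 = 0.0000.

r_{12} = 0.0000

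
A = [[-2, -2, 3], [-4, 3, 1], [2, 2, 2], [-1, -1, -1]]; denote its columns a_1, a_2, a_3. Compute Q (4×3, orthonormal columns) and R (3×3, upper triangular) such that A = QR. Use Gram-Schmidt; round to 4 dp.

Q = [[-0.4000, -0.5333, 0.7454], [-0.8000, 0.6000, 0.0000], [0.4000, 0.5333, 0.5963], [-0.2000, -0.2667, -0.2981]], R = [[5.0000, -0.6000, -1.0000], [0.0000, 4.2000, 0.3333], [0.0000, 0.0000, 3.7268]]

e_1 = a_1/‖a_1‖ = (-2, -4, 2, -1)/5.0000 = (-0.4000, -0.8000, 0.4000, -0.2000).
r_{12} = e_1·a_2 = -0.6000.
u_2 = a_2 + 0.6000·e_1 = (-2.2400, 2.5200, 2.2400, -1.1200).
‖u_2‖ = 4.2000, so e_2 = (-0.5333, 0.6000, 0.5333, -0.2667).
r_{13} = e_1·a_3 = -1.0000; r_{23} = e_2·a_3 = 0.3333.
u_3 = a_3 + 1.0000·e_1 − 0.3333·e_2 = (2.7778, 0.0000, 2.2222, -1.1111).
‖u_3‖ = 3.7268, so e_3 = (0.7454, 0.0000, 0.5963, -0.2981).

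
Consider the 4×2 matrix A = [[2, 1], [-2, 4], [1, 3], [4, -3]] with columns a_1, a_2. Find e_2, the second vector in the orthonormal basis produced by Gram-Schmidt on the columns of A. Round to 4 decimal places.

e_2 = (0.4315, 0.5491, 0.7060, -0.1177)

a_1 = (2, -2, 1, 4); ‖a_1‖ = 5.0000, so e_1 = (0.4000, -0.4000, 0.2000, 0.8000).
e_1·a_2 = 0.4000·1 + (-0.4000)·4 + 0.2000·3 + 0.8000·(-3) = -3.0000.
u_2 = a_2 + 3.0000·e_1 = (2.2000, 2.8000, 3.6000, -0.6000).
‖u_2‖ = 5.0990, so e_2 = (0.4315, 0.5491, 0.7060, -0.1177).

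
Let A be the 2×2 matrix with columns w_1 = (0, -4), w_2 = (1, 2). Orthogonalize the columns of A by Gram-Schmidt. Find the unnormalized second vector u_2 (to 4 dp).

w_1 = (0, -4); ‖w_1‖ = 4.0000, so q_1 = (0.0000, -1.0000).
q_1·w_2 = 0.0000·1 + (-1.0000)·2 = -2.0000.
u_2 = w_2 + 2.0000·q_1 = (1.0000, 0.0000).

u_2 = (1.0000, 0.0000)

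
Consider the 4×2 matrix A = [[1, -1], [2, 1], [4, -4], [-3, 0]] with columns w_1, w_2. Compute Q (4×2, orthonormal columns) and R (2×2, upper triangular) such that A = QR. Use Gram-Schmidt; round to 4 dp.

w_1 = (1, 2, 4, -3); ‖w_1‖ = 5.4772, so q_1 = (0.1826, 0.3651, 0.7303, -0.5477).
q_1·w_2 = 0.1826·(-1) + 0.3651·1 + 0.7303·(-4) + (-0.5477)·0 = -2.7386.
u_2 = w_2 + 2.7386·q_1 = (-0.5000, 2.0000, -2.0000, -1.5000).
‖u_2‖ = 3.2404, so q_2 = (-0.1543, 0.6172, -0.6172, -0.4629).

Q = [[0.1826, -0.1543], [0.3651, 0.6172], [0.7303, -0.6172], [-0.5477, -0.4629]], R = [[5.4772, -2.7386], [0.0000, 3.2404]]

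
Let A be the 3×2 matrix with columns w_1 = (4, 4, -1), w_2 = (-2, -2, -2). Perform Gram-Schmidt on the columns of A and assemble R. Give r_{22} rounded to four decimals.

w_1 = (4, 4, -1); ‖w_1‖ = 5.7446, so q_1 = (0.6963, 0.6963, -0.1741).
q_1·w_2 = 0.6963·(-2) + 0.6963·(-2) + (-0.1741)·(-2) = -2.4371.
u_2 = w_2 + 2.4371·q_1 = (-0.3030, -0.3030, -2.4242).
r_{22} = ‖u_2‖ = 2.4618.

r_{22} = 2.4618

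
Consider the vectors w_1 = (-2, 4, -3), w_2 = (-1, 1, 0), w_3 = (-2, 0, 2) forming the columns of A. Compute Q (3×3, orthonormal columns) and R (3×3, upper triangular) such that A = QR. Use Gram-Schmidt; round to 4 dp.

Q = [[-0.3714, -0.6730, -0.6396], [0.7428, 0.1980, -0.6396], [-0.5571, 0.7126, -0.4264]], R = [[5.3852, 1.1142, -0.3714], [0.0000, 0.8710, 2.7713], [0.0000, 0.0000, 0.4264]]

w_1 = (-2, 4, -3); ‖w_1‖ = 5.3852, so q_1 = (-0.3714, 0.7428, -0.5571).
q_1·w_2 = (-0.3714)·(-1) + 0.7428·1 + (-0.5571)·0 = 1.1142.
u_2 = w_2 − 1.1142·q_1 = (-0.5862, 0.1724, 0.6207).
‖u_2‖ = 0.8710, so q_2 = (-0.6730, 0.1980, 0.7126).
q_1·w_3 = (-0.3714)·(-2) + 0.7428·0 + (-0.5571)·2 = -0.3714; q_2·w_3 = (-0.6730)·(-2) + 0.1980·0 + 0.7126·2 = 2.7713.
u_3 = w_3 + 0.3714·q_1 − 2.7713·q_2 = (-0.2727, -0.2727, -0.1818).
‖u_3‖ = 0.4264, so q_3 = (-0.6396, -0.6396, -0.4264).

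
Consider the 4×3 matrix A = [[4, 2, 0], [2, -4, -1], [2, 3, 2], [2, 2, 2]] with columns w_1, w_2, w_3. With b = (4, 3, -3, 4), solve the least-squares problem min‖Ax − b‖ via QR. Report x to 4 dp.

e_1 = w_1/‖w_1‖ = (4, 2, 2, 2)/5.2915 = (0.7559, 0.3780, 0.3780, 0.3780).
r_{12} = e_1·w_2 = 1.8898.
u_2 = w_2 − 1.8898·e_1 = (0.5714, -4.7143, 2.2857, 1.2857).
‖u_2‖ = 5.4248, so e_2 = (0.1053, -0.8690, 0.4213, 0.2370).
r_{13} = e_1·w_3 = 1.1339; r_{23} = e_2·w_3 = 2.1857.
u_3 = w_3 − 1.1339·e_1 − 2.1857·e_2 = (-1.0874, 0.4709, 0.6505, 1.0534).
‖u_3‖ = 1.7137, so e_3 = (-0.6345, 0.2748, 0.3796, 0.6147).
Qᵀb = (4.5356, -2.5017, -0.3937).
Back-substitute: x_3 = -0.3937/1.7137 = -0.2298.
x_2 = (-2.5017 − 2.1857·(-0.2298))/5.4248 = -0.3686.
x_1 = (4.5356 − 1.8898·(-0.3686) − 1.1339·(-0.2298))/5.2915 = 1.0380.

x = (1.0380, -0.3686, -0.2298)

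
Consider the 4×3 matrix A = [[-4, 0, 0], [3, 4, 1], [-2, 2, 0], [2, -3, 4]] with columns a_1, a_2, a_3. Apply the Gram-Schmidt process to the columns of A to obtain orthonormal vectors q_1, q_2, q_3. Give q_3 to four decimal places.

q_1 = a_1/‖a_1‖ = (-4, 3, -2, 2)/5.7446 = (-0.6963, 0.5222, -0.3482, 0.3482).
r_{12} = q_1·a_2 = 0.3482.
u_2 = a_2 − 0.3482·q_1 = (0.2424, 3.8182, 2.1212, -3.1212).
‖u_2‖ = 5.3739, so q_2 = (0.0451, 0.7105, 0.3947, -0.5808).
r_{13} = q_1·a_3 = 1.9149; r_{23} = q_2·a_3 = -1.6127.
u_3 = a_3 − 1.9149·q_1 + 1.6127·q_2 = (1.4061, 1.1459, 1.3033, 2.3966).
‖u_3‖ = 3.2760, so q_3 = (0.4292, 0.3498, 0.3978, 0.7316).

q_3 = (0.4292, 0.3498, 0.3978, 0.7316)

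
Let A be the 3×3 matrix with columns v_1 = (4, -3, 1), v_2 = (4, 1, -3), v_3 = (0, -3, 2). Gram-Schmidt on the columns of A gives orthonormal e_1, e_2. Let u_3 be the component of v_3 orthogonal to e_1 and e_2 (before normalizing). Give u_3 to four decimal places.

v_1 = (4, -3, 1); ‖v_1‖ = 5.0990, so e_1 = (0.7845, -0.5883, 0.1961).
e_1·v_2 = 0.7845·4 + (-0.5883)·1 + 0.1961·(-3) = 1.9612.
u_2 = v_2 − 1.9612·e_1 = (2.4615, 2.1538, -3.3846).
‖u_2‖ = 4.7068, so e_2 = (0.5230, 0.4576, -0.7191).
e_1·v_3 = 0.7845·0 + (-0.5883)·(-3) + 0.1961·2 = 2.1573; e_2·v_3 = 0.5230·0 + 0.4576·(-3) + (-0.7191)·2 = -2.8110.
u_3 = v_3 − 2.1573·e_1 + 2.8110·e_2 = (-0.2222, -0.4444, -0.4444).

u_3 = (-0.2222, -0.4444, -0.4444)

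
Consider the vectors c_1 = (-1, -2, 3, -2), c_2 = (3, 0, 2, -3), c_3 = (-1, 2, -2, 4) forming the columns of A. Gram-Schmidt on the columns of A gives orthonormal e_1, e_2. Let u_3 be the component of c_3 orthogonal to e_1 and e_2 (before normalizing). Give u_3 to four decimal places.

u_3 = (0.1556, 0.7111, 1.1333, 0.9111)

e_1 = c_1/‖c_1‖ = (-1, -2, 3, -2)/4.2426 = (-0.2357, -0.4714, 0.7071, -0.4714).
r_{12} = e_1·c_2 = 2.1213.
u_2 = c_2 − 2.1213·e_1 = (3.5000, 1.0000, 0.5000, -2.0000).
‖u_2‖ = 4.1833, so e_2 = (0.8367, 0.2390, 0.1195, -0.4781).
r_{13} = e_1·c_3 = -4.0069; r_{23} = e_2·c_3 = -2.5100.
u_3 = c_3 + 4.0069·e_1 + 2.5100·e_2 = (0.1556, 0.7111, 1.1333, 0.9111).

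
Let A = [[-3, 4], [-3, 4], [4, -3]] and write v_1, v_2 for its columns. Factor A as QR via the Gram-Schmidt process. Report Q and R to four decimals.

v_1 = (-3, -3, 4); ‖v_1‖ = 5.8310, so q_1 = (-0.5145, -0.5145, 0.6860).
q_1·v_2 = (-0.5145)·4 + (-0.5145)·4 + 0.6860·(-3) = -6.1739.
u_2 = v_2 + 6.1739·q_1 = (0.8235, 0.8235, 1.2353).
‖u_2‖ = 1.6977, so q_2 = (0.4851, 0.4851, 0.7276).

Q = [[-0.5145, 0.4851], [-0.5145, 0.4851], [0.6860, 0.7276]], R = [[5.8310, -6.1739], [0.0000, 1.6977]]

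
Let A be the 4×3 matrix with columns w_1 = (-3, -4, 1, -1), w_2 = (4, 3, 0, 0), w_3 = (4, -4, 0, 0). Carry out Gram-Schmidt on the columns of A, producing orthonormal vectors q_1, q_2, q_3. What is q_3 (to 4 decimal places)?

q_3 = (0.4264, -0.5685, -0.4975, 0.4975)

q_1 = w_1/‖w_1‖ = (-3, -4, 1, -1)/5.1962 = (-0.5774, -0.7698, 0.1925, -0.1925).
r_{12} = q_1·w_2 = -4.6188.
u_2 = w_2 + 4.6188·q_1 = (1.3333, -0.5556, 0.8889, -0.8889).
‖u_2‖ = 1.9149, so q_2 = (0.6963, -0.2901, 0.4642, -0.4642).
r_{13} = q_1·w_3 = 0.7698; r_{23} = q_2·w_3 = 3.9458.
u_3 = w_3 − 0.7698·q_1 − 3.9458·q_2 = (1.6970, -2.2626, -1.9798, 1.9798).
‖u_3‖ = 3.9797, so q_3 = (0.4264, -0.5685, -0.4975, 0.4975).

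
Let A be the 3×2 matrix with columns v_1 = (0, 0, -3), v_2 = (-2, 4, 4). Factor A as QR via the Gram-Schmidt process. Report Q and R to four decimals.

q_1 = v_1/‖v_1‖ = (0, 0, -3)/3.0000 = (0.0000, 0.0000, -1.0000).
r_{12} = q_1·v_2 = -4.0000.
u_2 = v_2 + 4.0000·q_1 = (-2.0000, 4.0000, 0.0000).
‖u_2‖ = 4.4721, so q_2 = (-0.4472, 0.8944, 0.0000).

Q = [[0.0000, -0.4472], [0.0000, 0.8944], [-1.0000, 0.0000]], R = [[3.0000, -4.0000], [0.0000, 4.4721]]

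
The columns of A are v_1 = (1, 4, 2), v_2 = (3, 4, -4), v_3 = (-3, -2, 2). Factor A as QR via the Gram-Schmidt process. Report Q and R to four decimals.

Q = [[0.2182, 0.4171, -0.8823], [0.8729, 0.3209, 0.3676], [0.4364, -0.8503, -0.2941]], R = [[4.5826, 2.4004, -1.5275], [0.0000, 5.9362, -3.5938], [0.0000, 0.0000, 1.3234]]

v_1 = (1, 4, 2); ‖v_1‖ = 4.5826, so e_1 = (0.2182, 0.8729, 0.4364).
e_1·v_2 = 0.2182·3 + 0.8729·4 + 0.4364·(-4) = 2.4004.
u_2 = v_2 − 2.4004·e_1 = (2.4762, 1.9048, -5.0476).
‖u_2‖ = 5.9362, so e_2 = (0.4171, 0.3209, -0.8503).
e_1·v_3 = 0.2182·(-3) + 0.8729·(-2) + 0.4364·2 = -1.5275; e_2·v_3 = 0.4171·(-3) + 0.3209·(-2) + (-0.8503)·2 = -3.5938.
u_3 = v_3 + 1.5275·e_1 + 3.5938·e_2 = (-1.1676, 0.4865, -0.3892).
‖u_3‖ = 1.3234, so e_3 = (-0.8823, 0.3676, -0.2941).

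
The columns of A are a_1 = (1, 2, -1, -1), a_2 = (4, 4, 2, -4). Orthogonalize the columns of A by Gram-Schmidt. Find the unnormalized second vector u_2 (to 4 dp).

u_2 = (2.0000, 0.0000, 4.0000, -2.0000)

e_1 = a_1/‖a_1‖ = (1, 2, -1, -1)/2.6458 = (0.3780, 0.7559, -0.3780, -0.3780).
r_{12} = e_1·a_2 = 5.2915.
u_2 = a_2 − 5.2915·e_1 = (2.0000, 0.0000, 4.0000, -2.0000).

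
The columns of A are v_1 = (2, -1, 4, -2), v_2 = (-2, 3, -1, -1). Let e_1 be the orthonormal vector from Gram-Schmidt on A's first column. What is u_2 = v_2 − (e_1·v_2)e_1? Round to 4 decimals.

u_2 = (-1.2800, 2.6400, 0.4400, -1.7200)

v_1 = (2, -1, 4, -2); ‖v_1‖ = 5.0000, so e_1 = (0.4000, -0.2000, 0.8000, -0.4000).
e_1·v_2 = 0.4000·(-2) + (-0.2000)·3 + 0.8000·(-1) + (-0.4000)·(-1) = -1.8000.
u_2 = v_2 + 1.8000·e_1 = (-1.2800, 2.6400, 0.4400, -1.7200).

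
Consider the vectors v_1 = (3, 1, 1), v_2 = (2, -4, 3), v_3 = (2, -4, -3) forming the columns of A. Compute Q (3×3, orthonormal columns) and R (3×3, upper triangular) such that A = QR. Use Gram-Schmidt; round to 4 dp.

Q = [[0.9045, 0.1231, 0.4082], [0.3015, -0.8616, -0.4082], [0.3015, 0.4924, -0.8165]], R = [[3.3166, 1.5076, -0.3015], [0.0000, 5.1698, 2.2156], [0.0000, 0.0000, 4.8990]]

v_1 = (3, 1, 1); ‖v_1‖ = 3.3166, so e_1 = (0.9045, 0.3015, 0.3015).
e_1·v_2 = 0.9045·2 + 0.3015·(-4) + 0.3015·3 = 1.5076.
u_2 = v_2 − 1.5076·e_1 = (0.6364, -4.4545, 2.5455).
‖u_2‖ = 5.1698, so e_2 = (0.1231, -0.8616, 0.4924).
e_1·v_3 = 0.9045·2 + 0.3015·(-4) + 0.3015·(-3) = -0.3015; e_2·v_3 = 0.1231·2 + (-0.8616)·(-4) + 0.4924·(-3) = 2.2156.
u_3 = v_3 + 0.3015·e_1 − 2.2156·e_2 = (2.0000, -2.0000, -4.0000).
‖u_3‖ = 4.8990, so e_3 = (0.4082, -0.4082, -0.8165).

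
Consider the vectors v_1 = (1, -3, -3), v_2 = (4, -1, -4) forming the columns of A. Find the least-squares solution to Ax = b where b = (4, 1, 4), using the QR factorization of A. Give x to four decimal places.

x = (-1.2932, 0.7143)

e_1 = v_1/‖v_1‖ = (1, -3, -3)/4.3589 = (0.2294, -0.6882, -0.6882).
r_{12} = e_1·v_2 = 4.3589.
u_2 = v_2 − 4.3589·e_1 = (3.0000, 2.0000, -1.0000).
‖u_2‖ = 3.7417, so e_2 = (0.8018, 0.5345, -0.2673).
Qᵀb = (-2.5236, 2.6726).
Back-substitute: x_2 = 2.6726/3.7417 = 0.7143.
x_1 = (-2.5236 − 4.3589·0.7143)/4.3589 = -1.2932.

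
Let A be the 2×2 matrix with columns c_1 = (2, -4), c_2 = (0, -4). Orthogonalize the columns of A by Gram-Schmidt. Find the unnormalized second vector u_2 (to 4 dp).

c_1 = (2, -4); ‖c_1‖ = 4.4721, so q_1 = (0.4472, -0.8944).
q_1·c_2 = 0.4472·0 + (-0.8944)·(-4) = 3.5777.
u_2 = c_2 − 3.5777·q_1 = (-1.6000, -0.8000).

u_2 = (-1.6000, -0.8000)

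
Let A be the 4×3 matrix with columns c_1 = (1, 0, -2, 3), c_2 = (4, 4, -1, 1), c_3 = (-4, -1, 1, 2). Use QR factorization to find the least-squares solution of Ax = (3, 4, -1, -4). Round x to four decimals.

c_1 = (1, 0, -2, 3); ‖c_1‖ = 3.7417, so e_1 = (0.2673, 0.0000, -0.5345, 0.8018).
e_1·c_2 = 0.2673·4 + 0.0000·4 + (-0.5345)·(-1) + 0.8018·1 = 2.4054.
u_2 = c_2 − 2.4054·e_1 = (3.3571, 4.0000, 0.2857, -0.9286).
‖u_2‖ = 5.3117, so e_2 = (0.6320, 0.7531, 0.0538, -0.1748).
e_1·c_3 = 0.2673·(-4) + 0.0000·(-1) + (-0.5345)·1 + 0.8018·2 = 0.0000; e_2·c_3 = 0.6320·(-4) + 0.7531·(-1) + 0.0538·1 + (-0.1748)·2 = -3.5770.
u_3 = c_3 + 0.0000·e_1 + 3.5770·e_2 = (-1.7392, 1.6937, 1.1924, 1.3747).
‖u_3‖ = 3.0340, so e_3 = (-0.5733, 0.5582, 0.3930, 0.4531).
Qᵀb = (-1.8708, 5.5538, -1.6922).
Back-substitute: x_3 = -1.6922/3.0340 = -0.5578.
x_2 = (5.5538 + 3.5770·(-0.5578))/5.3117 = 0.6700.
x_1 = (-1.8708 − 2.4054·0.6700 + 0.0000·(-0.5578))/3.7417 = -0.9307.

x = (-0.9307, 0.6700, -0.5578)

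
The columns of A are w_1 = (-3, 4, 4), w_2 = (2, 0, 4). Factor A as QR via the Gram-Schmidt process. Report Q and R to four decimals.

Q = [[-0.4685, 0.6519], [0.6247, -0.2328], [0.6247, 0.7217]], R = [[6.4031, 1.5617], [0.0000, 4.1906]]

e_1 = w_1/‖w_1‖ = (-3, 4, 4)/6.4031 = (-0.4685, 0.6247, 0.6247).
r_{12} = e_1·w_2 = 1.5617.
u_2 = w_2 − 1.5617·e_1 = (2.7317, -0.9756, 3.0244).
‖u_2‖ = 4.1906, so e_2 = (0.6519, -0.2328, 0.7217).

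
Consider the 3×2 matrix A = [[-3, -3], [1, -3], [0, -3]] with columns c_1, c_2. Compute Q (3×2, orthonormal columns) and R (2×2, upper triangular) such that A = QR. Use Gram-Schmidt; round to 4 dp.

e_1 = c_1/‖c_1‖ = (-3, 1, 0)/3.1623 = (-0.9487, 0.3162, 0.0000).
r_{12} = e_1·c_2 = 1.8974.
u_2 = c_2 − 1.8974·e_1 = (-1.2000, -3.6000, -3.0000).
‖u_2‖ = 4.8374, so e_2 = (-0.2481, -0.7442, -0.6202).

Q = [[-0.9487, -0.2481], [0.3162, -0.7442], [0.0000, -0.6202]], R = [[3.1623, 1.8974], [0.0000, 4.8374]]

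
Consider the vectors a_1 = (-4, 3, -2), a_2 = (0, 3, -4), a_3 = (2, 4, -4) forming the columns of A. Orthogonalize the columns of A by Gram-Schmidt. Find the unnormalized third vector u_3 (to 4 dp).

u_3 = (0.3853, 1.0275, 0.7706)

a_1 = (-4, 3, -2); ‖a_1‖ = 5.3852, so e_1 = (-0.7428, 0.5571, -0.3714).
e_1·a_2 = (-0.7428)·0 + 0.5571·3 + (-0.3714)·(-4) = 3.1568.
u_2 = a_2 − 3.1568·e_1 = (2.3448, 1.2414, -2.8276).
‖u_2‖ = 3.8774, so e_2 = (0.6047, 0.3202, -0.7292).
e_1·a_3 = (-0.7428)·2 + 0.5571·4 + (-0.3714)·(-4) = 2.2283; e_2·a_3 = 0.6047·2 + 0.3202·4 + (-0.7292)·(-4) = 5.4071.
u_3 = a_3 − 2.2283·e_1 − 5.4071·e_2 = (0.3853, 1.0275, 0.7706).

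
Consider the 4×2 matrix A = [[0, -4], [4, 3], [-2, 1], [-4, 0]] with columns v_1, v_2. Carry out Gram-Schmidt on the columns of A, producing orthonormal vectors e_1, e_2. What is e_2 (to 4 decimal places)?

e_2 = (-0.8301, 0.3920, 0.3228, 0.2306)

e_1 = v_1/‖v_1‖ = (0, 4, -2, -4)/6.0000 = (0.0000, 0.6667, -0.3333, -0.6667).
r_{12} = e_1·v_2 = 1.6667.
u_2 = v_2 − 1.6667·e_1 = (-4.0000, 1.8889, 1.5556, 1.1111).
‖u_2‖ = 4.8189, so e_2 = (-0.8301, 0.3920, 0.3228, 0.2306).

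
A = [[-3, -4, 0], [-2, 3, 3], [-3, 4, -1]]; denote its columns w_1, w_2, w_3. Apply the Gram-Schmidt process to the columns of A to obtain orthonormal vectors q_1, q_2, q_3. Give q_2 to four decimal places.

q_2 = (-0.7680, 0.3912, 0.5071)

w_1 = (-3, -2, -3); ‖w_1‖ = 4.6904, so q_1 = (-0.6396, -0.4264, -0.6396).
q_1·w_2 = (-0.6396)·(-4) + (-0.4264)·3 + (-0.6396)·4 = -1.2792.
u_2 = w_2 + 1.2792·q_1 = (-4.8182, 2.4545, 3.1818).
‖u_2‖ = 6.2740, so q_2 = (-0.7680, 0.3912, 0.5071).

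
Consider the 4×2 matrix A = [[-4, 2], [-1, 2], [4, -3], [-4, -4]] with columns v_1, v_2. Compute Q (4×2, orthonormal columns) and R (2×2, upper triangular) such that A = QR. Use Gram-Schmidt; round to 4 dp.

Q = [[-0.5714, 0.2659], [-0.1429, 0.3305], [0.5714, -0.4419], [-0.5714, -0.7904]], R = [[7.0000, -0.8571], [0.0000, 5.6803]]

v_1 = (-4, -1, 4, -4); ‖v_1‖ = 7.0000, so e_1 = (-0.5714, -0.1429, 0.5714, -0.5714).
e_1·v_2 = (-0.5714)·2 + (-0.1429)·2 + 0.5714·(-3) + (-0.5714)·(-4) = -0.8571.
u_2 = v_2 + 0.8571·e_1 = (1.5102, 1.8776, -2.5102, -4.4898).
‖u_2‖ = 5.6803, so e_2 = (0.2659, 0.3305, -0.4419, -0.7904).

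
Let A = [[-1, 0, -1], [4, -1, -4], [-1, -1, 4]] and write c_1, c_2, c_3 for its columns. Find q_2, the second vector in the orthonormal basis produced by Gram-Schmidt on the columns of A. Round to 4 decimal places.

q_1 = c_1/‖c_1‖ = (-1, 4, -1)/4.2426 = (-0.2357, 0.9428, -0.2357).
r_{12} = q_1·c_2 = -0.7071.
u_2 = c_2 + 0.7071·q_1 = (-0.1667, -0.3333, -1.1667).
‖u_2‖ = 1.2247, so q_2 = (-0.1361, -0.2722, -0.9526).

q_2 = (-0.1361, -0.2722, -0.9526)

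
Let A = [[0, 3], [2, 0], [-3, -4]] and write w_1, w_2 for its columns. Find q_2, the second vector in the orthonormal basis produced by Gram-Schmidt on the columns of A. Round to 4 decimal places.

q_2 = (0.8040, -0.4948, -0.3298)

q_1 = w_1/‖w_1‖ = (0, 2, -3)/3.6056 = (0.0000, 0.5547, -0.8321).
r_{12} = q_1·w_2 = 3.3282.
u_2 = w_2 − 3.3282·q_1 = (3.0000, -1.8462, -1.2308).
‖u_2‖ = 3.7314, so q_2 = (0.8040, -0.4948, -0.3298).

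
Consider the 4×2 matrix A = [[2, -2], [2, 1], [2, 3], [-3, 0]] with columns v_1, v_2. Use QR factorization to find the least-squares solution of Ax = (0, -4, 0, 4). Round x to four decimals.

x = (-0.9496, -0.0144)

e_1 = v_1/‖v_1‖ = (2, 2, 2, -3)/4.5826 = (0.4364, 0.4364, 0.4364, -0.6547).
r_{12} = e_1·v_2 = 0.8729.
u_2 = v_2 − 0.8729·e_1 = (-2.3810, 0.6190, 2.6190, 0.5714).
‖u_2‖ = 3.6384, so e_2 = (-0.6544, 0.1701, 0.7198, 0.1571).
Qᵀb = (-4.3644, -0.0524).
Back-substitute: x_2 = -0.0524/3.6384 = -0.0144.
x_1 = (-4.3644 − 0.8729·(-0.0144))/4.5826 = -0.9496.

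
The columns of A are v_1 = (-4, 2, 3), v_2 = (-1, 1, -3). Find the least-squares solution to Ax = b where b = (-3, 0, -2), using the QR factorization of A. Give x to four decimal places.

x = (0.3000, 0.9000)

q_1 = v_1/‖v_1‖ = (-4, 2, 3)/5.3852 = (-0.7428, 0.3714, 0.5571).
r_{12} = q_1·v_2 = -0.5571.
u_2 = v_2 + 0.5571·q_1 = (-1.4138, 1.2069, -2.6897).
‖u_2‖ = 3.2695, so q_2 = (-0.4324, 0.3691, -0.8226).
Qᵀb = (1.1142, 2.9426).
Back-substitute: x_2 = 2.9426/3.2695 = 0.9000.
x_1 = (1.1142 + 0.5571·0.9000)/5.3852 = 0.3000.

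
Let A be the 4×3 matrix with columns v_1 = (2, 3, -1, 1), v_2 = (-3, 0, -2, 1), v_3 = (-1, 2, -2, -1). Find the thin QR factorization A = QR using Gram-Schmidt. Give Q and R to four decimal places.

v_1 = (2, 3, -1, 1); ‖v_1‖ = 3.8730, so q_1 = (0.5164, 0.7746, -0.2582, 0.2582).
q_1·v_2 = 0.5164·(-3) + 0.7746·0 + (-0.2582)·(-2) + 0.2582·1 = -0.7746.
u_2 = v_2 + 0.7746·q_1 = (-2.6000, 0.6000, -2.2000, 1.2000).
‖u_2‖ = 3.6606, so q_2 = (-0.7103, 0.1639, -0.6010, 0.3278).
q_1·v_3 = 0.5164·(-1) + 0.7746·2 + (-0.2582)·(-2) + 0.2582·(-1) = 1.2910; q_2·v_3 = (-0.7103)·(-1) + 0.1639·2 + (-0.6010)·(-2) + 0.3278·(-1) = 1.9123.
u_3 = v_3 − 1.2910·q_1 − 1.9123·q_2 = (-0.3085, 0.6866, -0.5174, -1.9602).
‖u_3‖ = 2.1625, so q_3 = (-0.1426, 0.3175, -0.2393, -0.9064).

Q = [[0.5164, -0.7103, -0.1426], [0.7746, 0.1639, 0.3175], [-0.2582, -0.6010, -0.2393], [0.2582, 0.3278, -0.9064]], R = [[3.8730, -0.7746, 1.2910], [0.0000, 3.6606, 1.9123], [0.0000, 0.0000, 2.1625]]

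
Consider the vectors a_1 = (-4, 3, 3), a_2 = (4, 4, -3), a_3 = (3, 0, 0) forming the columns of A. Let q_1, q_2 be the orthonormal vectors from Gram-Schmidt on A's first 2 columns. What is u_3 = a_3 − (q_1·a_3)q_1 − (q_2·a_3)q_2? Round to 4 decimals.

q_1 = a_1/‖a_1‖ = (-4, 3, 3)/5.8310 = (-0.6860, 0.5145, 0.5145).
r_{12} = q_1·a_2 = -2.2295.
u_2 = a_2 + 2.2295·q_1 = (2.4706, 5.1471, -1.8529).
‖u_2‖ = 6.0025, so q_2 = (0.4116, 0.8575, -0.3087).
r_{13} = q_1·a_3 = -2.0580; r_{23} = q_2·a_3 = 1.2348.
u_3 = a_3 + 2.0580·q_1 − 1.2348·q_2 = (1.0800, 0.0000, 1.4400).

u_3 = (1.0800, 0.0000, 1.4400)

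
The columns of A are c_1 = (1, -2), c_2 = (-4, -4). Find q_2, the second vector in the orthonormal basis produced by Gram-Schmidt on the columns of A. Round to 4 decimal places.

q_2 = (-0.8944, -0.4472)

c_1 = (1, -2); ‖c_1‖ = 2.2361, so q_1 = (0.4472, -0.8944).
q_1·c_2 = 0.4472·(-4) + (-0.8944)·(-4) = 1.7889.
u_2 = c_2 − 1.7889·q_1 = (-4.8000, -2.4000).
‖u_2‖ = 5.3666, so q_2 = (-0.8944, -0.4472).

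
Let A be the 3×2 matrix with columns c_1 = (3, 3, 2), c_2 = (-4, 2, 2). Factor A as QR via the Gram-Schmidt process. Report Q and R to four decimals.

c_1 = (3, 3, 2); ‖c_1‖ = 4.6904, so q_1 = (0.6396, 0.6396, 0.4264).
q_1·c_2 = 0.6396·(-4) + 0.6396·2 + 0.4264·2 = -0.4264.
u_2 = c_2 + 0.4264·q_1 = (-3.7273, 2.2727, 2.1818).
‖u_2‖ = 4.8804, so q_2 = (-0.7637, 0.4657, 0.4471).

Q = [[0.6396, -0.7637], [0.6396, 0.4657], [0.4264, 0.4471]], R = [[4.6904, -0.4264], [0.0000, 4.8804]]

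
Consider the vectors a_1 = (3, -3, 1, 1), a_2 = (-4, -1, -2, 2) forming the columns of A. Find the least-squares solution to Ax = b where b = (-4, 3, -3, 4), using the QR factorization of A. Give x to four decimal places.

a_1 = (3, -3, 1, 1); ‖a_1‖ = 4.4721, so e_1 = (0.6708, -0.6708, 0.2236, 0.2236).
e_1·a_2 = 0.6708·(-4) + (-0.6708)·(-1) + 0.2236·(-2) + 0.2236·2 = -2.0125.
u_2 = a_2 + 2.0125·e_1 = (-2.6500, -2.3500, -1.5500, 2.4500).
‖u_2‖ = 4.5771, so e_2 = (-0.5790, -0.5134, -0.3386, 0.5353).
Qᵀb = (-4.4721, 3.9326).
Back-substitute: x_2 = 3.9326/4.5771 = 0.8592.
x_1 = (-4.4721 + 2.0125·0.8592)/4.4721 = -0.6134.

x = (-0.6134, 0.8592)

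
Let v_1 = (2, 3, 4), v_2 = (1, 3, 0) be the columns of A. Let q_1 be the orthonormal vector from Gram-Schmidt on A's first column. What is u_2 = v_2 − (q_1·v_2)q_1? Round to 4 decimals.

u_2 = (0.2414, 1.8621, -1.5172)

v_1 = (2, 3, 4); ‖v_1‖ = 5.3852, so q_1 = (0.3714, 0.5571, 0.7428).
q_1·v_2 = 0.3714·1 + 0.5571·3 + 0.7428·0 = 2.0426.
u_2 = v_2 − 2.0426·q_1 = (0.2414, 1.8621, -1.5172).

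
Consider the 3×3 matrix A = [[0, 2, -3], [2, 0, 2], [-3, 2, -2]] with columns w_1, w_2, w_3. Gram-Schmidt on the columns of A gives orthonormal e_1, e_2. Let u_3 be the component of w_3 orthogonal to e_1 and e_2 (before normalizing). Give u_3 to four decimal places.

u_3 = (-0.9412, 1.4118, 0.9412)

e_1 = w_1/‖w_1‖ = (0, 2, -3)/3.6056 = (0.0000, 0.5547, -0.8321).
r_{12} = e_1·w_2 = -1.6641.
u_2 = w_2 + 1.6641·e_1 = (2.0000, 0.9231, 0.6154).
‖u_2‖ = 2.2871, so e_2 = (0.8745, 0.4036, 0.2691).
r_{13} = e_1·w_3 = 2.7735; r_{23} = e_2·w_3 = -2.3544.
u_3 = w_3 − 2.7735·e_1 + 2.3544·e_2 = (-0.9412, 1.4118, 0.9412).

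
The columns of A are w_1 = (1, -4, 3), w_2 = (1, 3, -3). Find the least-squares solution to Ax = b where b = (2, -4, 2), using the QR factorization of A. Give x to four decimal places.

x = (1.4468, 0.6809)

w_1 = (1, -4, 3); ‖w_1‖ = 5.0990, so e_1 = (0.1961, -0.7845, 0.5883).
e_1·w_2 = 0.1961·1 + (-0.7845)·3 + 0.5883·(-3) = -3.9223.
u_2 = w_2 + 3.9223·e_1 = (1.7692, -0.0769, -0.6923).
‖u_2‖ = 1.9014, so e_2 = (0.9305, -0.0405, -0.3641).
Qᵀb = (4.7068, 1.2946).
Back-substitute: x_2 = 1.2946/1.9014 = 0.6809.
x_1 = (4.7068 + 3.9223·0.6809)/5.0990 = 1.4468.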